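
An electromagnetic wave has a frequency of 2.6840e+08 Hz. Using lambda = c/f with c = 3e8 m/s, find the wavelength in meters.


lambda = c / f = 3.0000e+08 / 2.6840e+08 = 1.118 m

1.118 m


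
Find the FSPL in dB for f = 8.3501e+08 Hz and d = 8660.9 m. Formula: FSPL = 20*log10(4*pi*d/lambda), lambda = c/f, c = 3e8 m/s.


lambda = c / f = 3.0000e+08 / 8.3501e+08 = 0.3592771 m
FSPL = 20 * log10(4*pi*8660.9/0.3592771) = 109.6 dB

109.6 dB


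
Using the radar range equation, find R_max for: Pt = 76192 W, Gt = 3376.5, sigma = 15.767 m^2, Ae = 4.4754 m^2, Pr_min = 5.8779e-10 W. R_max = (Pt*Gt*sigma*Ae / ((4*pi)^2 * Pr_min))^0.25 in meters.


R^4 = 76192*3376.5*15.767*4.4754 / ((4*pi)^2 * 5.8779e-10) = 1.955758e+17
R_max = 1.955758e+17^0.25 = 21029 m

21029 m


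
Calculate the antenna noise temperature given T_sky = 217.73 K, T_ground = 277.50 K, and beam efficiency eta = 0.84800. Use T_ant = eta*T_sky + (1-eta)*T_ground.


T_ant = 0.84800 * 217.73 + (1 - 0.84800) * 277.50 = 226.8 K

226.8 K


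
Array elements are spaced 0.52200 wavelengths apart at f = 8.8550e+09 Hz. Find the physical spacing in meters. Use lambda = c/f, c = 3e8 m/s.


lambda = c / f = 3.0000e+08 / 8.8550e+09 = 0.03387916 m
d = 0.52200 * 0.03387916 = 0.01768 m

0.01768 m


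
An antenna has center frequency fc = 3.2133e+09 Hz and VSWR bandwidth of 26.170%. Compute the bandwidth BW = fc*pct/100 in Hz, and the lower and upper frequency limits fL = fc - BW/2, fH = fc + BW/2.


BW = 3.2133e+09 * 26.170/100 = 8.409206e+08 Hz
fL = 3.2133e+09 - 8.409206e+08/2 = 2.793e+09 Hz
fH = 3.2133e+09 + 8.409206e+08/2 = 3.634e+09 Hz

BW=8.409e+08 Hz, fL=2.793e+09 Hz, fH=3.634e+09 Hz


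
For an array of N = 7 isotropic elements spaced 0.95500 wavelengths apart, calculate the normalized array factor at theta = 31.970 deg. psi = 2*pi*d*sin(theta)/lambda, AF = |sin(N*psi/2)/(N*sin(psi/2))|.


psi = 2*pi*0.95500*sin(31.970 deg) = 3.177085 rad
AF = |sin(7*3.177085/2) / (7*sin(3.177085/2))| = 0.1418

0.1418


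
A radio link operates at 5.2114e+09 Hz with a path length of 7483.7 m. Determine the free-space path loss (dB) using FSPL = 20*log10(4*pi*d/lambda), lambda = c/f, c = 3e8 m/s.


lambda = c / f = 3.0000e+08 / 5.2114e+09 = 0.05756611 m
FSPL = 20 * log10(4*pi*7483.7/0.05756611) = 124.3 dB

124.3 dB


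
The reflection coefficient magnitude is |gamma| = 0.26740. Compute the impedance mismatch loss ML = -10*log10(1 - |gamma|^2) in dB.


ML = -10 * log10(1 - 0.26740^2) = -10 * log10(0.92849724) = 0.3222 dB

0.3222 dB


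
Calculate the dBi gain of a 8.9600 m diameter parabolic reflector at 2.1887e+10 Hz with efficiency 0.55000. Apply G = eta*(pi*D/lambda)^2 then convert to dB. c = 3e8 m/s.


lambda = c / f = 3.0000e+08 / 2.1887e+10 = 0.01370677 m
G_linear = 0.55000 * (pi * 8.9600 / 0.01370677)^2 = 2.319574e+06
G_dBi = 10 * log10(2.319574e+06) = 63.65 dBi

63.65 dBi


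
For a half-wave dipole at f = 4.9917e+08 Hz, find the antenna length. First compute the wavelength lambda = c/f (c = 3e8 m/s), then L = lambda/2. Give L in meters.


lambda = c / f = 3.0000e+08 / 4.9917e+08 = 0.6009977 m
L = lambda / 2 = 0.6009977 / 2 = 0.3005 m

0.3005 m


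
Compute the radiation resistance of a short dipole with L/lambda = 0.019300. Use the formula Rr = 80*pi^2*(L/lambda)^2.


Rr = 80 * pi^2 * (0.019300)^2 = 80 * 9.869604 * 3.724900e-04 = 0.2941 ohm

0.2941 ohm


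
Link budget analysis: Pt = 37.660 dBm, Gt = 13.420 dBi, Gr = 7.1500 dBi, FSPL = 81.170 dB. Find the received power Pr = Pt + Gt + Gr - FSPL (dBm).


Pr = 37.660 + 13.420 + 7.1500 - 81.170 = -22.94 dBm

-22.94 dBm


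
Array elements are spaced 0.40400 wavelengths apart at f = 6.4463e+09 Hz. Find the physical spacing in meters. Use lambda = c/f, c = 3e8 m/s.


lambda = c / f = 3.0000e+08 / 6.4463e+09 = 0.04653832 m
d = 0.40400 * 0.04653832 = 0.01880 m

0.01880 m


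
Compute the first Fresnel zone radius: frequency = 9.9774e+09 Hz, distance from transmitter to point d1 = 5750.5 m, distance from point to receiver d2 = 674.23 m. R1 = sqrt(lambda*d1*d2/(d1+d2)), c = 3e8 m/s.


lambda = c / f = 3.0000e+08 / 9.9774e+09 = 0.03006795 m
R1 = sqrt(0.03006795 * 5750.5 * 674.23 / (5750.5 + 674.23)) = 4.260 m

4.260 m


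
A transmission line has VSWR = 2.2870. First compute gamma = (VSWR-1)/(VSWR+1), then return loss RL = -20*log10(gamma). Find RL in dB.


gamma = (2.2870 - 1) / (2.2870 + 1) = 0.3915424
RL = -20 * log10(0.3915424) = 8.144 dB

8.144 dB


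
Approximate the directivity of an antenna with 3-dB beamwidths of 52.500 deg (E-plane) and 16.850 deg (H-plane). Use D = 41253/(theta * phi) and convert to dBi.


D_linear = 41253 / (52.500 * 16.850) = 46.63332
D_dBi = 10 * log10(46.63332) = 16.69 dBi

16.69 dBi


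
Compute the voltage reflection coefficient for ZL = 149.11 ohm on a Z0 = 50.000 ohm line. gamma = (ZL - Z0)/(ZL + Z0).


gamma = (149.11 - 50.000) / (149.11 + 50.000) = 0.4978

0.4978


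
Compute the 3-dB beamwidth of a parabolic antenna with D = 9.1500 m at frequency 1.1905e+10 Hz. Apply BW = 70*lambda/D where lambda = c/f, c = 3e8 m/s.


lambda = c / f = 3.0000e+08 / 1.1905e+10 = 0.02519950 m
BW = 70 * 0.02519950 / 9.1500 = 0.1928 deg

0.1928 deg


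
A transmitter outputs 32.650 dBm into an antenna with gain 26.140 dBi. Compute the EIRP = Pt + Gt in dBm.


EIRP = Pt + Gt = 32.650 + 26.140 = 58.79 dBm

58.79 dBm


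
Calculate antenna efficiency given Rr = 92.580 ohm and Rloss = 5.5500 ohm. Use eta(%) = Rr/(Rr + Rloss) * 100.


eta = 92.580 / (92.580 + 5.5500) * 100 = 94.34%

94.34%


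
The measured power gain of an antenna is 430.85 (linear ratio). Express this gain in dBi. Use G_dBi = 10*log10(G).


G_dBi = 10 * log10(430.85) = 26.34 dBi

26.34 dBi


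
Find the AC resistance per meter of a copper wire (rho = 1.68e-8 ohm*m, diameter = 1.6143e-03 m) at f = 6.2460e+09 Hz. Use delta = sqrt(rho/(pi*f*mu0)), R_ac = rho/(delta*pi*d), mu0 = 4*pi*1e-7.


delta = sqrt(1.68e-8 / (pi * 6.2460e+09 * 4*pi*1e-7)) = 8.254177e-07 m
R_ac = 1.68e-8 / (8.254177e-07 * pi * 1.6143e-03) = 4.013 ohm/m

4.013 ohm/m


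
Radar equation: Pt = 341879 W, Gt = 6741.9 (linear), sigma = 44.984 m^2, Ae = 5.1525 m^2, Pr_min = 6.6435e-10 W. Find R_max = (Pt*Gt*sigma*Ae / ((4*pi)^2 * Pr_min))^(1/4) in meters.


R^4 = 341879*6741.9*44.984*5.1525 / ((4*pi)^2 * 6.6435e-10) = 5.092302e+18
R_max = 5.092302e+18^0.25 = 47504 m

47504 m


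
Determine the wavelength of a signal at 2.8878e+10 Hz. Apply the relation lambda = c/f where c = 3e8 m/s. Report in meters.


lambda = c / f = 3.0000e+08 / 2.8878e+10 = 0.01039 m

0.01039 m


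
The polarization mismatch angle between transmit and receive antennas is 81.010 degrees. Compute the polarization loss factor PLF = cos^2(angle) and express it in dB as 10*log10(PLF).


PLF_linear = cos^2(81.010 deg) = 0.02441784
PLF_dB = 10 * log10(0.02441784) = -16.12 dB

-16.12 dB


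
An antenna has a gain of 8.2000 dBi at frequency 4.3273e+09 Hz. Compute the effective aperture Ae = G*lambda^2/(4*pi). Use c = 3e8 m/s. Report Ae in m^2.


lambda = c / f = 3.0000e+08 / 4.3273e+09 = 0.06932729 m
G_linear = 10^(8.2000/10) = 6.606934
Ae = G_linear * lambda^2 / (4*pi) = 6.606934 * 0.06932729^2 / (4*pi) = 2.527e-03 m^2

2.527e-03 m^2


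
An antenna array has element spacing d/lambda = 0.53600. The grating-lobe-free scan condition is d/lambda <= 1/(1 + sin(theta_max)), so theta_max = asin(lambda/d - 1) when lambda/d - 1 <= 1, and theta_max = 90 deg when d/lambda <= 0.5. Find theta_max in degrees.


lambda/d - 1 = 1/0.53600 - 1 = 0.8656716
theta_max = asin(0.8656716) = 59.96 deg

59.96 deg


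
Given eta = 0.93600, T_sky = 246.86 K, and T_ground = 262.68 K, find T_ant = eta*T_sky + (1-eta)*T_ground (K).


T_ant = 0.93600 * 246.86 + (1 - 0.93600) * 262.68 = 247.9 K

247.9 K


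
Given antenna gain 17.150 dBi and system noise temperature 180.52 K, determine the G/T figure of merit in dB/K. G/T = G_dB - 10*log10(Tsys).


G/T = 17.150 - 10*log10(180.52) = 17.150 - 22.56525 = -5.415 dB/K

-5.415 dB/K


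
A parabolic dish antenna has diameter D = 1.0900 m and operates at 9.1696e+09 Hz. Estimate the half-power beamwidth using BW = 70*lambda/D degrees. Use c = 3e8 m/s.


lambda = c / f = 3.0000e+08 / 9.1696e+09 = 0.03271680 m
BW = 70 * 0.03271680 / 1.0900 = 2.101 deg

2.101 deg


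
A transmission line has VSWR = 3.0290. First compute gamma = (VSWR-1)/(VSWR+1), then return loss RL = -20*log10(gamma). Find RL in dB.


gamma = (3.0290 - 1) / (3.0290 + 1) = 0.5035989
RL = -20 * log10(0.5035989) = 5.958 dB

5.958 dB


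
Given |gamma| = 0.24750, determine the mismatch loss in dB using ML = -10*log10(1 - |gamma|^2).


ML = -10 * log10(1 - 0.24750^2) = -10 * log10(0.93874375) = 0.2745 dB

0.2745 dB


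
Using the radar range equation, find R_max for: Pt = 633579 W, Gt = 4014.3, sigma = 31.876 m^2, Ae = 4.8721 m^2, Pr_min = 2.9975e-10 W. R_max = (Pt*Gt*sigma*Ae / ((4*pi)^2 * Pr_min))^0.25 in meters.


R^4 = 633579*4014.3*31.876*4.8721 / ((4*pi)^2 * 2.9975e-10) = 8.344719e+18
R_max = 8.344719e+18^0.25 = 53747 m

53747 m


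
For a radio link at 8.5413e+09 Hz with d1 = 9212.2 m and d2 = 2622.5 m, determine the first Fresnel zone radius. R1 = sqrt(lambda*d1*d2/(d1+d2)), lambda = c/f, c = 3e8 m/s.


lambda = c / f = 3.0000e+08 / 8.5413e+09 = 0.03512346 m
R1 = sqrt(0.03512346 * 9212.2 * 2622.5 / (9212.2 + 2622.5)) = 8.468 m

8.468 m


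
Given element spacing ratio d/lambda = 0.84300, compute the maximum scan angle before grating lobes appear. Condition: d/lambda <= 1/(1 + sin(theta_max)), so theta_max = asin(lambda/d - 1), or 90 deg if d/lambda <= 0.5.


lambda/d - 1 = 1/0.84300 - 1 = 0.1862396
theta_max = asin(0.1862396) = 10.73 deg

10.73 deg


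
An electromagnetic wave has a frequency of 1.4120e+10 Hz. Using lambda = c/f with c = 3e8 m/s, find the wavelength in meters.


lambda = c / f = 3.0000e+08 / 1.4120e+10 = 0.02125 m

0.02125 m


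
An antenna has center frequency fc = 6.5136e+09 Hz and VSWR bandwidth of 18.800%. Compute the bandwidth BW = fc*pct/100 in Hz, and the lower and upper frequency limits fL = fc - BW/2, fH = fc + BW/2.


BW = 6.5136e+09 * 18.800/100 = 1.224557e+09 Hz
fL = 6.5136e+09 - 1.224557e+09/2 = 5.901e+09 Hz
fH = 6.5136e+09 + 1.224557e+09/2 = 7.126e+09 Hz

BW=1.225e+09 Hz, fL=5.901e+09 Hz, fH=7.126e+09 Hz


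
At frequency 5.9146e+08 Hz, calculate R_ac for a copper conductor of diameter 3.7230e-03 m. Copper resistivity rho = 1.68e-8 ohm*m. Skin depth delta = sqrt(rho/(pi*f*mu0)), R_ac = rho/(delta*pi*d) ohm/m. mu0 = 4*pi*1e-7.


delta = sqrt(1.68e-8 / (pi * 5.9146e+08 * 4*pi*1e-7)) = 2.682329e-06 m
R_ac = 1.68e-8 / (2.682329e-06 * pi * 3.7230e-03) = 0.5355 ohm/m

0.5355 ohm/m


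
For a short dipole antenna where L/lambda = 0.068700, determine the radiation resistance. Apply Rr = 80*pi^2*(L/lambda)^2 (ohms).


Rr = 80 * pi^2 * (0.068700)^2 = 80 * 9.869604 * 4.719690e-03 = 3.727 ohm

3.727 ohm


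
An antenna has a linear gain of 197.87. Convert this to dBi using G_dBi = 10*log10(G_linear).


G_dBi = 10 * log10(197.87) = 22.96 dBi

22.96 dBi


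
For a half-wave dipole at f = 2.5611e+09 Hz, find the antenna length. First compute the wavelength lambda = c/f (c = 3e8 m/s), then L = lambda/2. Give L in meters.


lambda = c / f = 3.0000e+08 / 2.5611e+09 = 0.1171372 m
L = lambda / 2 = 0.1171372 / 2 = 0.05857 m

0.05857 m


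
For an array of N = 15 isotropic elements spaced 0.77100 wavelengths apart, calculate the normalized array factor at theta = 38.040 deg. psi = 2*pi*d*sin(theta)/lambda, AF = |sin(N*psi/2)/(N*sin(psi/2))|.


psi = 2*pi*0.77100*sin(38.040 deg) = 2.985135 rad
AF = |sin(15*2.985135/2) / (15*sin(2.985135/2))| = 0.02588

0.02588


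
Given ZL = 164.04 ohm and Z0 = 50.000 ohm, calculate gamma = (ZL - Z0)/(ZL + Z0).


gamma = (164.04 - 50.000) / (164.04 + 50.000) = 0.5328

0.5328


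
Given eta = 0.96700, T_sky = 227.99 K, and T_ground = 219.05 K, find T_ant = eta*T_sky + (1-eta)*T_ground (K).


T_ant = 0.96700 * 227.99 + (1 - 0.96700) * 219.05 = 227.7 K

227.7 K


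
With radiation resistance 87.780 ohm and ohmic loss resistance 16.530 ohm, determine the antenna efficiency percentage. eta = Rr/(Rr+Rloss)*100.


eta = 87.780 / (87.780 + 16.530) * 100 = 84.15%

84.15%


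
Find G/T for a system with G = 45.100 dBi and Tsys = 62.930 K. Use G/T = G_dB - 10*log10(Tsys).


G/T = 45.100 - 10*log10(62.930) = 45.100 - 17.98858 = 27.11 dB/K

27.11 dB/K


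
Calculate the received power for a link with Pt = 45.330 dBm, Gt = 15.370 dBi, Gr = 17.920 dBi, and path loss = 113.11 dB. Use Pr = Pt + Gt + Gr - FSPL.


Pr = 45.330 + 15.370 + 17.920 - 113.11 = -34.49 dBm

-34.49 dBm


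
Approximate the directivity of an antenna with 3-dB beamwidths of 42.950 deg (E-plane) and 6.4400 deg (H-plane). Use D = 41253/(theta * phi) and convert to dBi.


D_linear = 41253 / (42.950 * 6.4400) = 149.1442
D_dBi = 10 * log10(149.1442) = 21.74 dBi

21.74 dBi


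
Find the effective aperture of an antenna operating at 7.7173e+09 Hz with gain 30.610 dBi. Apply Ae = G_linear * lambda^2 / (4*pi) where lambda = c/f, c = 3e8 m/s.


lambda = c / f = 3.0000e+08 / 7.7173e+09 = 0.03887370 m
G_linear = 10^(30.610/10) = 1150.800
Ae = G_linear * lambda^2 / (4*pi) = 1150.800 * 0.03887370^2 / (4*pi) = 0.1384 m^2

0.1384 m^2


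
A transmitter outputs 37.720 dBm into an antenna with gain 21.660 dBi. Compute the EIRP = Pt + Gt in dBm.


EIRP = Pt + Gt = 37.720 + 21.660 = 59.38 dBm

59.38 dBm


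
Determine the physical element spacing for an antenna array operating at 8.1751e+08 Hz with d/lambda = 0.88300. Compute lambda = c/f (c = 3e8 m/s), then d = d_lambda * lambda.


lambda = c / f = 3.0000e+08 / 8.1751e+08 = 0.3669680 m
d = 0.88300 * 0.3669680 = 0.3240 m

0.3240 m


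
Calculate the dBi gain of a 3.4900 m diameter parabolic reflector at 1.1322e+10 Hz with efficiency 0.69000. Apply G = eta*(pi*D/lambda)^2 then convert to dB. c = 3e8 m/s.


lambda = c / f = 3.0000e+08 / 1.1322e+10 = 0.02649709 m
G_linear = 0.69000 * (pi * 3.4900 / 0.02649709)^2 = 118141.7
G_dBi = 10 * log10(118141.7) = 50.72 dBi

50.72 dBi


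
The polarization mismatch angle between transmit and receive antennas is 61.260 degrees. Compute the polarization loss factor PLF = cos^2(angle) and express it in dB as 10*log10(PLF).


PLF_linear = cos^2(61.260 deg) = 0.2312030
PLF_dB = 10 * log10(0.2312030) = -6.360 dB

-6.360 dB


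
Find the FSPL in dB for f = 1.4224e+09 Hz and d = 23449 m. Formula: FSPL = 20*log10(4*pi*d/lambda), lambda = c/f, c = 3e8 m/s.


lambda = c / f = 3.0000e+08 / 1.4224e+09 = 0.2109111 m
FSPL = 20 * log10(4*pi*23449/0.2109111) = 122.9 dB

122.9 dB


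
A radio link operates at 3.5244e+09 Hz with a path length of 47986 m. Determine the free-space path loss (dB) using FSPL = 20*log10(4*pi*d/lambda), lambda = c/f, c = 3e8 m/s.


lambda = c / f = 3.0000e+08 / 3.5244e+09 = 0.08512087 m
FSPL = 20 * log10(4*pi*47986/0.08512087) = 137.0 dB

137.0 dB


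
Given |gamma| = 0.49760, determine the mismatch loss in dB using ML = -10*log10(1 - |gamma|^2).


ML = -10 * log10(1 - 0.49760^2) = -10 * log10(0.75239424) = 1.236 dB

1.236 dB


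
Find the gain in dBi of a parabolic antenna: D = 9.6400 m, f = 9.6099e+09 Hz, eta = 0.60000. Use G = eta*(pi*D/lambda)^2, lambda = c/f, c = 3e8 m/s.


lambda = c / f = 3.0000e+08 / 9.6099e+09 = 0.03121781 m
G_linear = 0.60000 * (pi * 9.6400 / 0.03121781)^2 = 564677.1
G_dBi = 10 * log10(564677.1) = 57.52 dBi

57.52 dBi


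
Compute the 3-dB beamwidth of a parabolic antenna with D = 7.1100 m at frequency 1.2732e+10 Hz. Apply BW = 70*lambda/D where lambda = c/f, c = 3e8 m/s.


lambda = c / f = 3.0000e+08 / 1.2732e+10 = 0.02356268 m
BW = 70 * 0.02356268 / 7.1100 = 0.2320 deg

0.2320 deg


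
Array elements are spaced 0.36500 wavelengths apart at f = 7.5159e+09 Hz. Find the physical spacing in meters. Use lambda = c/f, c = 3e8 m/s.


lambda = c / f = 3.0000e+08 / 7.5159e+09 = 0.03991538 m
d = 0.36500 * 0.03991538 = 0.01457 m

0.01457 m


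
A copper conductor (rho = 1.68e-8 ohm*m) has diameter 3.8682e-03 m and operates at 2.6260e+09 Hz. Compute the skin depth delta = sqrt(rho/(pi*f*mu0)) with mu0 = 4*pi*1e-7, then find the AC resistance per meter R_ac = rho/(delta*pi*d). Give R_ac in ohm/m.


delta = sqrt(1.68e-8 / (pi * 2.6260e+09 * 4*pi*1e-7)) = 1.272997e-06 m
R_ac = 1.68e-8 / (1.272997e-06 * pi * 3.8682e-03) = 1.086 ohm/m

1.086 ohm/m


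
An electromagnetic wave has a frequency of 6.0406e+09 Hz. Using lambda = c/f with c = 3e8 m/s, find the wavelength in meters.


lambda = c / f = 3.0000e+08 / 6.0406e+09 = 0.04966 m

0.04966 m


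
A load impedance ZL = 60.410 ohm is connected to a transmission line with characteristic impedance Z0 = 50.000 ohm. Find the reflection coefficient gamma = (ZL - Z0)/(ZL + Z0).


gamma = (60.410 - 50.000) / (60.410 + 50.000) = 0.09428

0.09428


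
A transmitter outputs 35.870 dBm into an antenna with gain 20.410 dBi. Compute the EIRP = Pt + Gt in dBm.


EIRP = Pt + Gt = 35.870 + 20.410 = 56.28 dBm

56.28 dBm


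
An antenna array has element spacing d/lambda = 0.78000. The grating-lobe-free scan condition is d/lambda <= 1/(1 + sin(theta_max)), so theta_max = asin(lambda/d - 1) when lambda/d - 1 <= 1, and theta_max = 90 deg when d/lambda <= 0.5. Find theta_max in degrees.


lambda/d - 1 = 1/0.78000 - 1 = 0.2820513
theta_max = asin(0.2820513) = 16.38 deg

16.38 deg


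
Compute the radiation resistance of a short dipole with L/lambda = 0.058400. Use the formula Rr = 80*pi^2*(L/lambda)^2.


Rr = 80 * pi^2 * (0.058400)^2 = 80 * 9.869604 * 3.410560e-03 = 2.693 ohm

2.693 ohm


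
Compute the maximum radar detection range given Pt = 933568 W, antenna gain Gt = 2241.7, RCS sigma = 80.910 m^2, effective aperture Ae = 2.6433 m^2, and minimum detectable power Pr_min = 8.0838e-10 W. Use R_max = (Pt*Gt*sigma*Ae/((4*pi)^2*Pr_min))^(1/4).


R^4 = 933568*2241.7*80.910*2.6433 / ((4*pi)^2 * 8.0838e-10) = 3.506201e+18
R_max = 3.506201e+18^0.25 = 43272 m

43272 m


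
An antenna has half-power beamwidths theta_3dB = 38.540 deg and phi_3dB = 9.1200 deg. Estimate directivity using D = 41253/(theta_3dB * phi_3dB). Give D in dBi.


D_linear = 41253 / (38.540 * 9.1200) = 117.3678
D_dBi = 10 * log10(117.3678) = 20.70 dBi

20.70 dBi


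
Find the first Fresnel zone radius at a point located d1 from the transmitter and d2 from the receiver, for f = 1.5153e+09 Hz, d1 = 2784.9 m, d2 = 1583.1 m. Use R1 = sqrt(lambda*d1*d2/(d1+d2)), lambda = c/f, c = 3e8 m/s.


lambda = c / f = 3.0000e+08 / 1.5153e+09 = 0.1979806 m
R1 = sqrt(0.1979806 * 2784.9 * 1583.1 / (2784.9 + 1583.1)) = 14.14 m

14.14 m


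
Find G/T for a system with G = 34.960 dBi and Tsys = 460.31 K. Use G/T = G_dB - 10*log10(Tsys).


G/T = 34.960 - 10*log10(460.31) = 34.960 - 26.63050 = 8.329 dB/K

8.329 dB/K


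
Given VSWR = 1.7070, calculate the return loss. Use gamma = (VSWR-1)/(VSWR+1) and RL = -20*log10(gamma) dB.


gamma = (1.7070 - 1) / (1.7070 + 1) = 0.2611747
RL = -20 * log10(0.2611747) = 11.66 dB

11.66 dB


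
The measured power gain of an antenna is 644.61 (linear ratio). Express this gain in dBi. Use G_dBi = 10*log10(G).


G_dBi = 10 * log10(644.61) = 28.09 dBi

28.09 dBi


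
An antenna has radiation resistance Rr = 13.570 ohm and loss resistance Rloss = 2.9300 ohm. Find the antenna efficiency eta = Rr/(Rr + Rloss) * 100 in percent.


eta = 13.570 / (13.570 + 2.9300) * 100 = 82.24%

82.24%


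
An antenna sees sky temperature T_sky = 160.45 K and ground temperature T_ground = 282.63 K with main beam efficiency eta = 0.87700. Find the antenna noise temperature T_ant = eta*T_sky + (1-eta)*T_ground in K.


T_ant = 0.87700 * 160.45 + (1 - 0.87700) * 282.63 = 175.5 K

175.5 K


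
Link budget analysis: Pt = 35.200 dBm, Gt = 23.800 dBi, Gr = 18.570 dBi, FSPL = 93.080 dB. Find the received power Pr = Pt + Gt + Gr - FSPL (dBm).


Pr = 35.200 + 23.800 + 18.570 - 93.080 = -15.51 dBm

-15.51 dBm


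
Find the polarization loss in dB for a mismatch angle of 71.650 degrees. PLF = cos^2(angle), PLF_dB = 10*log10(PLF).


PLF_linear = cos^2(71.650 deg) = 0.09911218
PLF_dB = 10 * log10(0.09911218) = -10.04 dB

-10.04 dB


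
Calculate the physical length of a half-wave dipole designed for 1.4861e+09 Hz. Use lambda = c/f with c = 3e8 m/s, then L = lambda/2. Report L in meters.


lambda = c / f = 3.0000e+08 / 1.4861e+09 = 0.2018707 m
L = lambda / 2 = 0.2018707 / 2 = 0.1009 m

0.1009 m


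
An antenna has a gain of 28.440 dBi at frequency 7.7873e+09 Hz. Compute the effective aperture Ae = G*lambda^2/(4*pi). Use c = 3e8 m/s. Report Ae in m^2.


lambda = c / f = 3.0000e+08 / 7.7873e+09 = 0.03852426 m
G_linear = 10^(28.440/10) = 698.2324
Ae = G_linear * lambda^2 / (4*pi) = 698.2324 * 0.03852426^2 / (4*pi) = 0.08246 m^2

0.08246 m^2


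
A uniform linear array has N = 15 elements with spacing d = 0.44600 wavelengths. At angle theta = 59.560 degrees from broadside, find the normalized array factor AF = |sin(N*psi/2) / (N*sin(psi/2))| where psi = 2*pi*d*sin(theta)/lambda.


psi = 2*pi*0.44600*sin(59.560 deg) = 2.416032 rad
AF = |sin(15*2.416032/2) / (15*sin(2.416032/2))| = 0.04752

0.04752


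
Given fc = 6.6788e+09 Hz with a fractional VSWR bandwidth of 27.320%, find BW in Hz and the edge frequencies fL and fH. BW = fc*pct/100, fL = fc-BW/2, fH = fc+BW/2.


BW = 6.6788e+09 * 27.320/100 = 1.824648e+09 Hz
fL = 6.6788e+09 - 1.824648e+09/2 = 5.766e+09 Hz
fH = 6.6788e+09 + 1.824648e+09/2 = 7.591e+09 Hz

BW=1.825e+09 Hz, fL=5.766e+09 Hz, fH=7.591e+09 Hz


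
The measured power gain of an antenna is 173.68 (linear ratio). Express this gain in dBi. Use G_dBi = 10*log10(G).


G_dBi = 10 * log10(173.68) = 22.40 dBi

22.40 dBi


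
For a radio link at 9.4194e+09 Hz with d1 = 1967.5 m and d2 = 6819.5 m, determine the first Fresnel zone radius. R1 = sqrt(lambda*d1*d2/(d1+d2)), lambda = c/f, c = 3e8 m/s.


lambda = c / f = 3.0000e+08 / 9.4194e+09 = 0.03184916 m
R1 = sqrt(0.03184916 * 1967.5 * 6819.5 / (1967.5 + 6819.5)) = 6.974 m

6.974 m


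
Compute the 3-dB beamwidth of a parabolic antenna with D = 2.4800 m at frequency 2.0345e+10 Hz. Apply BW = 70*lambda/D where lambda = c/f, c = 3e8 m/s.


lambda = c / f = 3.0000e+08 / 2.0345e+10 = 0.01474564 m
BW = 70 * 0.01474564 / 2.4800 = 0.4162 deg

0.4162 deg


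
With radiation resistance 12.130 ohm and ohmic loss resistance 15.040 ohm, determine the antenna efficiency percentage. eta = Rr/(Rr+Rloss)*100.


eta = 12.130 / (12.130 + 15.040) * 100 = 44.64%

44.64%


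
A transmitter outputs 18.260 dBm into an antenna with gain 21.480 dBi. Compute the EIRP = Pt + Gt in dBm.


EIRP = Pt + Gt = 18.260 + 21.480 = 39.74 dBm

39.74 dBm


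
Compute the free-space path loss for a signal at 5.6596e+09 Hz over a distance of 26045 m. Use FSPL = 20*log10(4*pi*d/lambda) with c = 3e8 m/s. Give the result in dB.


lambda = c / f = 3.0000e+08 / 5.6596e+09 = 0.05300728 m
FSPL = 20 * log10(4*pi*26045/0.05300728) = 135.8 dB

135.8 dB


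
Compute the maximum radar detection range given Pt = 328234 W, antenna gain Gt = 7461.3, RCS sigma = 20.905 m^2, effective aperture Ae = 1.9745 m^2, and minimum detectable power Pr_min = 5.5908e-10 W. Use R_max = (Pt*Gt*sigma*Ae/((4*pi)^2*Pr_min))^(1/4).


R^4 = 328234*7461.3*20.905*1.9745 / ((4*pi)^2 * 5.5908e-10) = 1.145016e+18
R_max = 1.145016e+18^0.25 = 32712 m

32712 m


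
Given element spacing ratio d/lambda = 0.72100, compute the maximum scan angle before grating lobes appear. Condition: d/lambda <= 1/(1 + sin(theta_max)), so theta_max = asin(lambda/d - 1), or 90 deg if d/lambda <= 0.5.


lambda/d - 1 = 1/0.72100 - 1 = 0.3869626
theta_max = asin(0.3869626) = 22.77 deg

22.77 deg


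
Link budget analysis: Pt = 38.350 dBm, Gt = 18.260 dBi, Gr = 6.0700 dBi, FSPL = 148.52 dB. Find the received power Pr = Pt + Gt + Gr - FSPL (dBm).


Pr = 38.350 + 18.260 + 6.0700 - 148.52 = -85.84 dBm

-85.84 dBm


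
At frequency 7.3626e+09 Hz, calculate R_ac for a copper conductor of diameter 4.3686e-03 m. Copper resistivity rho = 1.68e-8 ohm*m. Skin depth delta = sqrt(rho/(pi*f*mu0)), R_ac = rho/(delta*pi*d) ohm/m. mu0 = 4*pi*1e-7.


delta = sqrt(1.68e-8 / (pi * 7.3626e+09 * 4*pi*1e-7)) = 7.602548e-07 m
R_ac = 1.68e-8 / (7.602548e-07 * pi * 4.3686e-03) = 1.610 ohm/m

1.610 ohm/m


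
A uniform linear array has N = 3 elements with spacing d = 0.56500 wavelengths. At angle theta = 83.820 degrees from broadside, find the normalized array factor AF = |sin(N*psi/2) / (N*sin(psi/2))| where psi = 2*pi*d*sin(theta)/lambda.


psi = 2*pi*0.56500*sin(83.820 deg) = 3.529369 rad
AF = |sin(3*3.529369/2) / (3*sin(3.529369/2))| = 0.2838

0.2838


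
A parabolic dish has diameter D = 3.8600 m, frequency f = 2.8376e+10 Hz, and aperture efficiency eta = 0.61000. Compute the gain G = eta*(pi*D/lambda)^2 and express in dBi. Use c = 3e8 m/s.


lambda = c / f = 3.0000e+08 / 2.8376e+10 = 0.01057231 m
G_linear = 0.61000 * (pi * 3.8600 / 0.01057231)^2 = 802535.8
G_dBi = 10 * log10(802535.8) = 59.04 dBi

59.04 dBi


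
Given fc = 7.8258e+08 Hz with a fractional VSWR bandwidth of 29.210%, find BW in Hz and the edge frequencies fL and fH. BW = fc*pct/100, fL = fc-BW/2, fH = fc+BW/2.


BW = 7.8258e+08 * 29.210/100 = 2.285916e+08 Hz
fL = 7.8258e+08 - 2.285916e+08/2 = 6.683e+08 Hz
fH = 7.8258e+08 + 2.285916e+08/2 = 8.969e+08 Hz

BW=2.286e+08 Hz, fL=6.683e+08 Hz, fH=8.969e+08 Hz


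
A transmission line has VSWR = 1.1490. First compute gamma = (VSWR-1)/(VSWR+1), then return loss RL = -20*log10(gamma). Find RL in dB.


gamma = (1.1490 - 1) / (1.1490 + 1) = 0.06933457
RL = -20 * log10(0.06933457) = 23.18 dB

23.18 dB


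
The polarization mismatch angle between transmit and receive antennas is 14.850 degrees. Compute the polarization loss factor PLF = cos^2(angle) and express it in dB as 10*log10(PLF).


PLF_linear = cos^2(14.850 deg) = 0.9343158
PLF_dB = 10 * log10(0.9343158) = -0.2951 dB

-0.2951 dB


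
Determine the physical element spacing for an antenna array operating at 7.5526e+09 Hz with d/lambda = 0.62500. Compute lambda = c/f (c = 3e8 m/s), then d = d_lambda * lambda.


lambda = c / f = 3.0000e+08 / 7.5526e+09 = 0.03972142 m
d = 0.62500 * 0.03972142 = 0.02483 m

0.02483 m


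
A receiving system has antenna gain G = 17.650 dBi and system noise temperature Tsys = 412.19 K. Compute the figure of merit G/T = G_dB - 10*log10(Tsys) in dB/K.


G/T = 17.650 - 10*log10(412.19) = 17.650 - 26.15097 = -8.501 dB/K

-8.501 dB/K


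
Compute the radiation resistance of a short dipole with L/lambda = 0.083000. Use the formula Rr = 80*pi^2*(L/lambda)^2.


Rr = 80 * pi^2 * (0.083000)^2 = 80 * 9.869604 * 6.889000e-03 = 5.439 ohm

5.439 ohm


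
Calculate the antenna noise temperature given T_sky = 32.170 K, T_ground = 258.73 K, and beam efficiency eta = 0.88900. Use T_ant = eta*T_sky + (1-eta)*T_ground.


T_ant = 0.88900 * 32.170 + (1 - 0.88900) * 258.73 = 57.32 K

57.32 K


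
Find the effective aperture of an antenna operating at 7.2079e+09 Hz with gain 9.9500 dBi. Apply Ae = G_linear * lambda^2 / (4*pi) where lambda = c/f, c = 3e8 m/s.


lambda = c / f = 3.0000e+08 / 7.2079e+09 = 0.04162100 m
G_linear = 10^(9.9500/10) = 9.885531
Ae = G_linear * lambda^2 / (4*pi) = 9.885531 * 0.04162100^2 / (4*pi) = 1.363e-03 m^2

1.363e-03 m^2


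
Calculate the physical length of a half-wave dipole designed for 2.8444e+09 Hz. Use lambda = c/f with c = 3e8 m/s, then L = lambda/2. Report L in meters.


lambda = c / f = 3.0000e+08 / 2.8444e+09 = 0.1054704 m
L = lambda / 2 = 0.1054704 / 2 = 0.05274 m

0.05274 m


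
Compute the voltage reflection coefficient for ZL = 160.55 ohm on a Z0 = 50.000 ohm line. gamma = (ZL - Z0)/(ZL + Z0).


gamma = (160.55 - 50.000) / (160.55 + 50.000) = 0.5251

0.5251


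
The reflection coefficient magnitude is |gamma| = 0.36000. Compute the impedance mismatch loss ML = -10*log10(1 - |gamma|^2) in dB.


ML = -10 * log10(1 - 0.36000^2) = -10 * log10(0.8704) = 0.6028 dB

0.6028 dB


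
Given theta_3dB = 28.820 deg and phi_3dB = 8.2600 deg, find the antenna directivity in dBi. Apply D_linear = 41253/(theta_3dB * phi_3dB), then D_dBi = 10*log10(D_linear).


D_linear = 41253 / (28.820 * 8.2600) = 173.2932
D_dBi = 10 * log10(173.2932) = 22.39 dBi

22.39 dBi


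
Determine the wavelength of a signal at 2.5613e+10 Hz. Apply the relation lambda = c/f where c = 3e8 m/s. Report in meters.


lambda = c / f = 3.0000e+08 / 2.5613e+10 = 0.01171 m

0.01171 m


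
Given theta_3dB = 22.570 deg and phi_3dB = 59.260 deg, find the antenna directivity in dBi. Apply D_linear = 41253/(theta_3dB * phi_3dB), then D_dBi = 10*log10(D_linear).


D_linear = 41253 / (22.570 * 59.260) = 30.84341
D_dBi = 10 * log10(30.84341) = 14.89 dBi

14.89 dBi


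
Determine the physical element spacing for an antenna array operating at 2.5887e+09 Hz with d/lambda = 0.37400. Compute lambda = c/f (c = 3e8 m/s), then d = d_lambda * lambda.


lambda = c / f = 3.0000e+08 / 2.5887e+09 = 0.1158883 m
d = 0.37400 * 0.1158883 = 0.04334 m

0.04334 m


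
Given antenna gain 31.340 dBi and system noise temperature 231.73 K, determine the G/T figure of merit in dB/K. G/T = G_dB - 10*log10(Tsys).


G/T = 31.340 - 10*log10(231.73) = 31.340 - 23.64982 = 7.690 dB/K

7.690 dB/K


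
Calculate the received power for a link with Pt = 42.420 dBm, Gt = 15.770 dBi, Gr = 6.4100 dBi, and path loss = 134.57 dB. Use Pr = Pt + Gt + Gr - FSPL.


Pr = 42.420 + 15.770 + 6.4100 - 134.57 = -69.97 dBm

-69.97 dBm


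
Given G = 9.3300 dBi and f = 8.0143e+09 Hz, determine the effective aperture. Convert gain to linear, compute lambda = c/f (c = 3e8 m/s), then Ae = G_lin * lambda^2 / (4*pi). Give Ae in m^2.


lambda = c / f = 3.0000e+08 / 8.0143e+09 = 0.03743309 m
G_linear = 10^(9.3300/10) = 8.570378
Ae = G_linear * lambda^2 / (4*pi) = 8.570378 * 0.03743309^2 / (4*pi) = 9.557e-04 m^2

9.557e-04 m^2


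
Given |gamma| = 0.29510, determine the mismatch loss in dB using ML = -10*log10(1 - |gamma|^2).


ML = -10 * log10(1 - 0.29510^2) = -10 * log10(0.91291599) = 0.3957 dB

0.3957 dB


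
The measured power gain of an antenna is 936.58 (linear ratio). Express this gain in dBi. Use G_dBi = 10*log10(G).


G_dBi = 10 * log10(936.58) = 29.72 dBi

29.72 dBi


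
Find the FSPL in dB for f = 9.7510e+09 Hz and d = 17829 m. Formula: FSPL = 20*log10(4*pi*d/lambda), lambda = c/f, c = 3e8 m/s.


lambda = c / f = 3.0000e+08 / 9.7510e+09 = 0.03076608 m
FSPL = 20 * log10(4*pi*17829/0.03076608) = 137.2 dB

137.2 dB


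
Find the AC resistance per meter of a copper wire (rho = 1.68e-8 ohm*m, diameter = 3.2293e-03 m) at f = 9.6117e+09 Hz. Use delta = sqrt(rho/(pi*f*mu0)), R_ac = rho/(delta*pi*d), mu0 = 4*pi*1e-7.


delta = sqrt(1.68e-8 / (pi * 9.6117e+09 * 4*pi*1e-7)) = 6.653875e-07 m
R_ac = 1.68e-8 / (6.653875e-07 * pi * 3.2293e-03) = 2.489 ohm/m

2.489 ohm/m


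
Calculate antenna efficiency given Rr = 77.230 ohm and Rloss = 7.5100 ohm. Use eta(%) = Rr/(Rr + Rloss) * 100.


eta = 77.230 / (77.230 + 7.5100) * 100 = 91.14%

91.14%


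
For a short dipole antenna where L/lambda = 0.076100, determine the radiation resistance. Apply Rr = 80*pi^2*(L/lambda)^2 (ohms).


Rr = 80 * pi^2 * (0.076100)^2 = 80 * 9.869604 * 5.791210e-03 = 4.573 ohm

4.573 ohm


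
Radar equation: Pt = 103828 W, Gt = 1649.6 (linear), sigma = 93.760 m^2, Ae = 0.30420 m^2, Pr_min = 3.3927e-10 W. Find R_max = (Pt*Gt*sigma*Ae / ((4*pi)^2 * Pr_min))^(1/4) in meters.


R^4 = 103828*1649.6*93.760*0.30420 / ((4*pi)^2 * 3.3927e-10) = 9.118109e+16
R_max = 9.118109e+16^0.25 = 17377 m

17377 m


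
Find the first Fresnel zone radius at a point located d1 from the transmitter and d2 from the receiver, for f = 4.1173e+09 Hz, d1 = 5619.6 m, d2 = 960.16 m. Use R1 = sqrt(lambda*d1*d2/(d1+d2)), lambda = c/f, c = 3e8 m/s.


lambda = c / f = 3.0000e+08 / 4.1173e+09 = 0.07286328 m
R1 = sqrt(0.07286328 * 5619.6 * 960.16 / (5619.6 + 960.16)) = 7.730 m

7.730 m


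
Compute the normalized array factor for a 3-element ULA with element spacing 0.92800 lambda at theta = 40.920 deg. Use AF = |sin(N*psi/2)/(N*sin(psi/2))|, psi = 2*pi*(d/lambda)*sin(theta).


psi = 2*pi*0.92800*sin(40.920 deg) = 3.819198 rad
AF = |sin(3*3.819198/2) / (3*sin(3.819198/2))| = 0.1861

0.1861


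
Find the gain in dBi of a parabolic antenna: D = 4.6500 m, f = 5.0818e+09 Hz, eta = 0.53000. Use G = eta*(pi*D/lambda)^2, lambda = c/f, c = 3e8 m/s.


lambda = c / f = 3.0000e+08 / 5.0818e+09 = 0.05903420 m
G_linear = 0.53000 * (pi * 4.6500 / 0.05903420)^2 = 32454.44
G_dBi = 10 * log10(32454.44) = 45.11 dBi

45.11 dBi


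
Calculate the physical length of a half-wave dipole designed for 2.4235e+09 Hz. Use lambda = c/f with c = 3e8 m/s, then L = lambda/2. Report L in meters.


lambda = c / f = 3.0000e+08 / 2.4235e+09 = 0.1237879 m
L = lambda / 2 = 0.1237879 / 2 = 0.06189 m

0.06189 m


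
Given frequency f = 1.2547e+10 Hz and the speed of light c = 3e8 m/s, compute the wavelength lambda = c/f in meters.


lambda = c / f = 3.0000e+08 / 1.2547e+10 = 0.02391 m

0.02391 m


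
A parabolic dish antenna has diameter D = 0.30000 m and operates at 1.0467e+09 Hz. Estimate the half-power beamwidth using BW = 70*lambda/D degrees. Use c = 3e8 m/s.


lambda = c / f = 3.0000e+08 / 1.0467e+09 = 0.2866151 m
BW = 70 * 0.2866151 / 0.30000 = 66.88 deg

66.88 deg


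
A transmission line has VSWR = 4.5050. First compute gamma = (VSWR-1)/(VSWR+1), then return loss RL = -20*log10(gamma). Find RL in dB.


gamma = (4.5050 - 1) / (4.5050 + 1) = 0.6366939
RL = -20 * log10(0.6366939) = 3.921 dB

3.921 dB


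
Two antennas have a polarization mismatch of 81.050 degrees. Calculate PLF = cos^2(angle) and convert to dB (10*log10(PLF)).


PLF_linear = cos^2(81.050 deg) = 0.02420280
PLF_dB = 10 * log10(0.02420280) = -16.16 dB

-16.16 dB


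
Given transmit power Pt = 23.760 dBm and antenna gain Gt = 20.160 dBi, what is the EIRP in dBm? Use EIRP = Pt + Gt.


EIRP = Pt + Gt = 23.760 + 20.160 = 43.92 dBm

43.92 dBm


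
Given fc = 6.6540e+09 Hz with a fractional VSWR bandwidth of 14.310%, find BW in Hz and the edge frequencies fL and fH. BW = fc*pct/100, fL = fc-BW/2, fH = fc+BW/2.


BW = 6.6540e+09 * 14.310/100 = 9.521874e+08 Hz
fL = 6.6540e+09 - 9.521874e+08/2 = 6.178e+09 Hz
fH = 6.6540e+09 + 9.521874e+08/2 = 7.130e+09 Hz

BW=9.522e+08 Hz, fL=6.178e+09 Hz, fH=7.130e+09 Hz


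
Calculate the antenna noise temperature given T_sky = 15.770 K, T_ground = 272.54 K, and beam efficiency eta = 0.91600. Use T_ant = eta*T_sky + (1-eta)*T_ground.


T_ant = 0.91600 * 15.770 + (1 - 0.91600) * 272.54 = 37.34 K

37.34 K


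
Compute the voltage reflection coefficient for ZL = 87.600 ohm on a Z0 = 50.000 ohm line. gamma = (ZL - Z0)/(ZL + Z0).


gamma = (87.600 - 50.000) / (87.600 + 50.000) = 0.2733

0.2733


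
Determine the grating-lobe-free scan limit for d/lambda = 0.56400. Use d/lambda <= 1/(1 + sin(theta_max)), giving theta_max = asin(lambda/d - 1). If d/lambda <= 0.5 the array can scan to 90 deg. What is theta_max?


lambda/d - 1 = 1/0.56400 - 1 = 0.7730496
theta_max = asin(0.7730496) = 50.63 deg

50.63 deg


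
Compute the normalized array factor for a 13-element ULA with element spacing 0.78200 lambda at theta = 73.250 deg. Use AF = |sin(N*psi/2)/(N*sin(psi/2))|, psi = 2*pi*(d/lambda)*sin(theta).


psi = 2*pi*0.78200*sin(73.250 deg) = 4.704980 rad
AF = |sin(13*4.704980/2) / (13*sin(4.704980/2))| = 0.08024

0.08024


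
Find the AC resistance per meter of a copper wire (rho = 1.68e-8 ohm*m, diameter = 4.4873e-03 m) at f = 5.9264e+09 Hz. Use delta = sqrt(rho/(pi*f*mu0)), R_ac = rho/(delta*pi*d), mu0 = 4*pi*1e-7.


delta = sqrt(1.68e-8 / (pi * 5.9264e+09 * 4*pi*1e-7)) = 8.473821e-07 m
R_ac = 1.68e-8 / (8.473821e-07 * pi * 4.4873e-03) = 1.406 ohm/m

1.406 ohm/m


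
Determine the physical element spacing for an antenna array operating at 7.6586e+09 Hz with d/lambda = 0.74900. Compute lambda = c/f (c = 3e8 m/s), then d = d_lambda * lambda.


lambda = c / f = 3.0000e+08 / 7.6586e+09 = 0.03917165 m
d = 0.74900 * 0.03917165 = 0.02934 m

0.02934 m


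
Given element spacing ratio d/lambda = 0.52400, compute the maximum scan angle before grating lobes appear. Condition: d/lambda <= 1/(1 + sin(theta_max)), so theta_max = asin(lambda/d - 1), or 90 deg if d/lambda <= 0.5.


lambda/d - 1 = 1/0.52400 - 1 = 0.9083969
theta_max = asin(0.9083969) = 65.28 deg

65.28 deg


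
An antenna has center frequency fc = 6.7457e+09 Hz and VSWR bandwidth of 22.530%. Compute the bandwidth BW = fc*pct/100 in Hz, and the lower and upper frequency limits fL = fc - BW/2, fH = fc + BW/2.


BW = 6.7457e+09 * 22.530/100 = 1.519806e+09 Hz
fL = 6.7457e+09 - 1.519806e+09/2 = 5.986e+09 Hz
fH = 6.7457e+09 + 1.519806e+09/2 = 7.506e+09 Hz

BW=1.520e+09 Hz, fL=5.986e+09 Hz, fH=7.506e+09 Hz


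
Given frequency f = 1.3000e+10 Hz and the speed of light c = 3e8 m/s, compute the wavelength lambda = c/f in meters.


lambda = c / f = 3.0000e+08 / 1.3000e+10 = 0.02308 m

0.02308 m


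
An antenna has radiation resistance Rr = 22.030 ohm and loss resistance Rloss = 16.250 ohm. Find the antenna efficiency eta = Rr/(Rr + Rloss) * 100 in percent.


eta = 22.030 / (22.030 + 16.250) * 100 = 57.55%

57.55%


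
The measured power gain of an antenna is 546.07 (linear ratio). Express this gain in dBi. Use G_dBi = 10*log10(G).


G_dBi = 10 * log10(546.07) = 27.37 dBi

27.37 dBi


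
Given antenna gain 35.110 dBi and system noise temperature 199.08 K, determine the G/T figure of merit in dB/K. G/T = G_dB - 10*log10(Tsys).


G/T = 35.110 - 10*log10(199.08) = 35.110 - 22.99028 = 12.12 dB/K

12.12 dB/K


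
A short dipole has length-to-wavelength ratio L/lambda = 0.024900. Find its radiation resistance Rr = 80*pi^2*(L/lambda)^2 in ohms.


Rr = 80 * pi^2 * (0.024900)^2 = 80 * 9.869604 * 6.200100e-04 = 0.4895 ohm

0.4895 ohm


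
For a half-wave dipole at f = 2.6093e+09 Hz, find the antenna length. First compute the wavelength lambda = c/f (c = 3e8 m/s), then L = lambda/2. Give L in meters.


lambda = c / f = 3.0000e+08 / 2.6093e+09 = 0.1149734 m
L = lambda / 2 = 0.1149734 / 2 = 0.05749 m

0.05749 m


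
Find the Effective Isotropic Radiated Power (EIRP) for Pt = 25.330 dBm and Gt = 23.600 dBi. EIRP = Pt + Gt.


EIRP = Pt + Gt = 25.330 + 23.600 = 48.93 dBm

48.93 dBm


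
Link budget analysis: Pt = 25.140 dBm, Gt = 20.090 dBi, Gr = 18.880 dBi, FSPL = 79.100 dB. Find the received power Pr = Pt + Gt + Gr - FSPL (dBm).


Pr = 25.140 + 20.090 + 18.880 - 79.100 = -14.99 dBm

-14.99 dBm


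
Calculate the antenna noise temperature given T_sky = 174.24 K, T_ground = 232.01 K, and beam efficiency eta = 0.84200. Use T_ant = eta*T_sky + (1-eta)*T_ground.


T_ant = 0.84200 * 174.24 + (1 - 0.84200) * 232.01 = 183.4 K

183.4 K


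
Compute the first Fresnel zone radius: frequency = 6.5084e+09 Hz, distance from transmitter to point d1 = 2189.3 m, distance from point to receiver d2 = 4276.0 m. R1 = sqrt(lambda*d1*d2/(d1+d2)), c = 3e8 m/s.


lambda = c / f = 3.0000e+08 / 6.5084e+09 = 0.04609428 m
R1 = sqrt(0.04609428 * 2189.3 * 4276.0 / (2189.3 + 4276.0)) = 8.170 m

8.170 m


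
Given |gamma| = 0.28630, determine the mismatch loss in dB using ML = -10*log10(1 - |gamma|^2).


ML = -10 * log10(1 - 0.28630^2) = -10 * log10(0.91803231) = 0.3714 dB

0.3714 dB


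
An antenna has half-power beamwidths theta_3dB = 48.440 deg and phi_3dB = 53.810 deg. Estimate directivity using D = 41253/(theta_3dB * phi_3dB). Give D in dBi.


D_linear = 41253 / (48.440 * 53.810) = 15.82663
D_dBi = 10 * log10(15.82663) = 11.99 dBi

11.99 dBi
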